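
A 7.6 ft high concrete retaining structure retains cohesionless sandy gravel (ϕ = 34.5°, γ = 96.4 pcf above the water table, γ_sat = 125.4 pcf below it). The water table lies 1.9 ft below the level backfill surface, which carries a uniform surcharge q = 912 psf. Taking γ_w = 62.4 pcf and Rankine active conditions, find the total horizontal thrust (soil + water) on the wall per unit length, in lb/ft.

3550 lb/ft

K_a = tan²(45° − φ/2) = 0.2768.
γ' = 125.4 − 62.4 = 63.00 pcf. h₂ = H − d_w = 5.7 ft.
σ'_h: at surface K_a·q = 252.4; at WT K_a(q+γd_w) = 303.1; at base K_a(q+γd_w+γ'h₂) = 402.6 psf.
P₁ = ½(252.4+303.1)×1.9 = 527.8; P₂ = ½(303.1+402.6)×5.7 = 2011; P_w = ½γ_w h₂² = 1014.
Total = 527.8+2011+1014 = 3553 lb/ft.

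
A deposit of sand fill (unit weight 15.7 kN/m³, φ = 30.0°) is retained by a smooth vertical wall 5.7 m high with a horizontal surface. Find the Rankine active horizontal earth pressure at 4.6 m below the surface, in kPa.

K_a = (1 − sin φ)/(1 + sin φ) = 0.3333.
σ_h = K_a γ z = 0.3333 × 15.7 × 4.6 = 24.07 kPa.

24.1 kPa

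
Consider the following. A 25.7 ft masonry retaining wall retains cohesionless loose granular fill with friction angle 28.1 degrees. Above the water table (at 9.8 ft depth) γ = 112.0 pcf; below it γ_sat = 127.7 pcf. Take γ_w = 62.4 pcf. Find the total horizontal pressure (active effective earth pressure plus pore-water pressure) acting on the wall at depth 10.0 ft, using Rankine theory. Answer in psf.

K_a = (1 − sin φ)/(1 + sin φ) = 0.3596.
γ' = 127.7 − 62.4 = 65.30 pcf.
Effective vertical stress at 10.0 ft: σ'_v = 112.0×9.8 + 65.30×0.200 = 1111 psf.
σ'_h = K_a σ'_v = 0.3596 × 1111 = 399.4 psf; u = γ_w × 0.200 = 12.48 psf.
Total σ_h = 399.4 + 12.48 = 411.9 psf.

412 psf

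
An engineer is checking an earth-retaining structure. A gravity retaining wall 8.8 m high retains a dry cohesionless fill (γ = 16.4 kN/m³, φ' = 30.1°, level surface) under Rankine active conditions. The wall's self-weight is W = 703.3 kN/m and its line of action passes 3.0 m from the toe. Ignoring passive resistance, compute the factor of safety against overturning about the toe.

K_a = tan²(45° − 30.1°/2) = 0.3320.
P_a = ½K_aγH² = 0.5×0.3320×16.4×8.8² = 210.8 kN/m, acting at H/3 = 2.933 m above the base.
Overturning moment M_o = P_a × H/3 = 210.8 × 2.933 = 618.4.
Resisting moment M_r = W × 3.0 = 703.3 × 3.0 = 2110.
FS_overturning = M_r/M_o = 2110/618.4 = 3.412.

3.41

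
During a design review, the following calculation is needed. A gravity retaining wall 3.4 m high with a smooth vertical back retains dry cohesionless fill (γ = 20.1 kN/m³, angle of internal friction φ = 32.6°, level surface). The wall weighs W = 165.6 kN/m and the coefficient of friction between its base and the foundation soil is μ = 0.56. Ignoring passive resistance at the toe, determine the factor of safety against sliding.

K_a = tan²(45° − 32.6°/2) = 0.2997.
P_a = ½K_aγH² = 0.5×0.2997×20.1×3.4² = 34.82 kN/m, acting at H/3 = 1.133 m above the base.
FS_sliding = μW / P_a = 0.56×165.6 / 34.82 = 2.663.

2.66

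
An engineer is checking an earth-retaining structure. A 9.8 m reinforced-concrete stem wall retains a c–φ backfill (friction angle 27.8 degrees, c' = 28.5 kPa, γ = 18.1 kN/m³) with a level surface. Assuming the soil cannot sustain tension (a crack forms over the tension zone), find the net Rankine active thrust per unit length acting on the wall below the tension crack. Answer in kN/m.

69.1 kN/m

K_a = 0.3639; √K_a = 0.6032.
Tension-crack depth z_c = 2c/(γ√K_a) = 2×28.5/(18.1×0.6032) = 5.220 m.
σ_a at base = K_a γ H − 2c√K_a = 0.3639×18.1×9.8 − 2×28.5×0.6032 = 30.16 kPa.
P_a = ½ × 30.16 × (H − z_c) = 0.5×30.16×4.580 = 69.07 kN/m.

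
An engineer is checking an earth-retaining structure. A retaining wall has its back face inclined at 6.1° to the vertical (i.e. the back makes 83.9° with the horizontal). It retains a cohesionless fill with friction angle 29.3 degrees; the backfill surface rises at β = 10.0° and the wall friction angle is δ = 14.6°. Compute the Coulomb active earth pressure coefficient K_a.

0.408

K_a = sin²(α+φ) / [sin²α · sin(α−δ) · (1 + √{sin(φ+δ)sin(φ−β) / (sin(α−δ)sin(α+β))})²].
With α = 83.9°, φ = 29.3°, δ = 14.6°, β = 10.0°: K_a = 0.4084.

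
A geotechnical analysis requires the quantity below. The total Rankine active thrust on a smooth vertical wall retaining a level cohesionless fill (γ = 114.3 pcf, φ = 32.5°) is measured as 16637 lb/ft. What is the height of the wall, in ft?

K_a = 0.3010. P_a = ½ K_a γ H² ⇒ H = √(2P_a/(K_a γ)).
H = √(2×16637/(0.3010×114.3)) = 31.10 ft.

31.1 ft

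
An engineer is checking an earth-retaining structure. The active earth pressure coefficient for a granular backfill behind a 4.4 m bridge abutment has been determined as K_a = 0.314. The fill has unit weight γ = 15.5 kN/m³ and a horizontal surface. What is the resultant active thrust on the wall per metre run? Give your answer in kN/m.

47.1 kN/m

P = ½ K_a γ H² = 0.5 × 0.314 × 15.5 × 4.4² = 47.11 kN/m.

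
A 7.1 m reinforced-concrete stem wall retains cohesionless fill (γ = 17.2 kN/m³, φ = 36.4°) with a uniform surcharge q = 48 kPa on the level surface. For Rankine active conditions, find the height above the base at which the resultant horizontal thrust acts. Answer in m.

K_a = 0.2552.
Triangular part P₁ = ½K_aγH² = 110.6 at H/3 = 2.367 m; rectangular part P₂ = K_a q H = 86.96 at H/2 = 3.550 m.
ȳ = (P₁·2.367 + P₂·3.550)/(P₁+P₂) = 2.887 m.

2.89 m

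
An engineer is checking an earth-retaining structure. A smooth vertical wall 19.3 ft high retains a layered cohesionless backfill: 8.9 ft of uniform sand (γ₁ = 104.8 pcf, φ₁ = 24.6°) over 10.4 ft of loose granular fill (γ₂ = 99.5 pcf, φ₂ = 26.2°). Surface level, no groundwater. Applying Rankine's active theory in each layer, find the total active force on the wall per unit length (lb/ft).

K_a1 = tan²(45°−24.6°/2) = 0.4121; K_a2 = tan²(45°−26.2°/2) = 0.3874.
Layer 1: σ at base = K_a1 γ₁ h₁ = 384.4 psf; P₁ = ½×384.4×8.9 = 1711.
Layer 2: σ_v at top = γ₁h₁ = 932.7; σ_h top = K_a2×932.7 = 361.4; σ_h base = K_a2×(932.7+99.5×10.4) = 762.3.
P₂ = ½(361.4+762.3)×10.4 = 5843. Total P_a = 1711+5843 = 7554 lb/ft.

7550 lb/ft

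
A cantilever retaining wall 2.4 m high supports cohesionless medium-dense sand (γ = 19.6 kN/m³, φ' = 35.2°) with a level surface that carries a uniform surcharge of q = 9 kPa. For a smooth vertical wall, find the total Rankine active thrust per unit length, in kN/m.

21.0 kN/m

K_a = tan²(45° − φ/2) = 0.2687.
Soil triangle: ½ K_a γ H² = 0.5×0.2687×19.6×2.4² = 15.17 kN/m.
Surcharge rectangle: K_a q H = 0.2687×9×2.4 = 5.804 kN/m.
Total = 15.17 + 5.804 = 20.97 kN/m.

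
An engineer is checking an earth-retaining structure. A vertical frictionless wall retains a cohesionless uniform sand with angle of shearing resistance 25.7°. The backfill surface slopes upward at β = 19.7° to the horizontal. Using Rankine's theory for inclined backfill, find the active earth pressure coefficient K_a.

0.518

K_a = cos β · (cos β − √(cos²β − cos²φ)) / (cos β + √(cos²β − cos²φ)).
cos β = 0.9415, cos φ = 0.9011, √(cos²β − cos²φ) = 0.2728.
K_a = 0.9415 × (0.9415 − 0.2728)/(0.9415 + 0.2728) = 0.5184.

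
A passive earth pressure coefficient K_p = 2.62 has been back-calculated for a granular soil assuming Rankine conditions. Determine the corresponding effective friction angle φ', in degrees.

K_p = (1+sin φ)/(1−sin φ) ⇒ sin φ = (K_p − 1)/(K_p + 1) = 0.4475.
φ = arcsin(0.4475) = 26.58°.

26.6°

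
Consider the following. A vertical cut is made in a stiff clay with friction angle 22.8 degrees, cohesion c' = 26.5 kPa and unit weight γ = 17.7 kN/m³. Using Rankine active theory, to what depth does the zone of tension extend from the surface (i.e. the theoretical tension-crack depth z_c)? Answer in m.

K_a = tan²(45° − 22.8°/2) = 0.4414; √K_a = 0.6644.
The active pressure is zero where K_a γ z = 2c√K_a, so z_c = 2c/(γ√K_a) = 2×26.5/(17.7×0.6644) = 4.507 m.

4.51 m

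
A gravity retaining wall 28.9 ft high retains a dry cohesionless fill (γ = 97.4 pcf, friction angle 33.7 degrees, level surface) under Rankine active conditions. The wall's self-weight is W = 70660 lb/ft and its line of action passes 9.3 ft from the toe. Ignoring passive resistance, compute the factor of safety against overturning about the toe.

5.86

K_a = tan²(45° − 33.7°/2) = 0.2863.
P_a = ½K_aγH² = 0.5×0.2863×97.4×28.9² = 11650 lb/ft, acting at H/3 = 9.633 ft above the base.
Overturning moment M_o = P_a × H/3 = 11650 × 9.633 = 112200.
Resisting moment M_r = W × 9.3 = 70660 × 9.3 = 657100.
FS_overturning = M_r/M_o = 657100/112200 = 5.858.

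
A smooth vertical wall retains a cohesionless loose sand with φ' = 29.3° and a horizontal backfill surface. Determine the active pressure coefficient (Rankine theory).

0.343

K_a = (1 − sin φ)/(1 + sin φ) = (1 − sin 29.3°)/(1 + sin 29.3°) = 0.3428.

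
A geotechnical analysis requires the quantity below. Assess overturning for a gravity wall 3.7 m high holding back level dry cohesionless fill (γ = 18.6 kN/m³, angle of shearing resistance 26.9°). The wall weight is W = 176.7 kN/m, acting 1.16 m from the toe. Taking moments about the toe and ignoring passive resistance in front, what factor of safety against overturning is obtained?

3.46

K_a = tan²(45° − 26.9°/2) = 0.3770.
P_a = ½K_aγH² = 0.5×0.3770×18.6×3.7² = 48.00 kN/m, acting at H/3 = 1.233 m above the base.
Overturning moment M_o = P_a × H/3 = 48.00 × 1.233 = 59.20.
Resisting moment M_r = W × 1.16 = 176.7 × 1.16 = 205.0.
FS_overturning = M_r/M_o = 205.0/59.20 = 3.462.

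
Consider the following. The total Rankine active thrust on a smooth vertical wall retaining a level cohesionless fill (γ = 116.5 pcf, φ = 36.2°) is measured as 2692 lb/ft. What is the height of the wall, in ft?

K_a = 0.2574. P_a = ½ K_a γ H² ⇒ H = √(2P_a/(K_a γ)).
H = √(2×2692/(0.2574×116.5)) = 13.40 ft.

13.4 ft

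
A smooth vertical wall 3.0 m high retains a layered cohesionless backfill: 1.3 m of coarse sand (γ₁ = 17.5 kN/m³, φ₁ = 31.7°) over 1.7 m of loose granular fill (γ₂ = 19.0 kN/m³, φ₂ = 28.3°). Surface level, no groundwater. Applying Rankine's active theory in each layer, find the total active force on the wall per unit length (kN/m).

28.2 kN/m

K_a1 = tan²(45°−31.7°/2) = 0.3111; K_a2 = tan²(45°−28.3°/2) = 0.3568.
Layer 1: σ at base = K_a1 γ₁ h₁ = 7.077 kPa; P₁ = ½×7.077×1.3 = 4.600.
Layer 2: σ_v at top = γ₁h₁ = 22.75; σ_h top = K_a2×22.75 = 8.117; σ_h base = K_a2×(22.75+19.0×1.7) = 19.64.
P₂ = ½(8.117+19.64)×1.7 = 23.59. Total P_a = 4.600+23.59 = 28.19 kN/m.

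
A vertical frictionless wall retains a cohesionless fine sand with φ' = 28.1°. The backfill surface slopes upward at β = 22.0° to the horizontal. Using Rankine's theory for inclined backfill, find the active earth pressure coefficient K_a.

0.491

K_a = cos β · (cos β − √(cos²β − cos²φ)) / (cos β + √(cos²β − cos²φ)).
cos β = 0.9272, cos φ = 0.8821, √(cos²β − cos²φ) = 0.2855.
K_a = 0.9272 × (0.9272 − 0.2855)/(0.9272 + 0.2855) = 0.4906.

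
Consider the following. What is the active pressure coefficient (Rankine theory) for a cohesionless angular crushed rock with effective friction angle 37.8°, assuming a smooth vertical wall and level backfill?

K_a = (1 − sin φ)/(1 + sin φ) = (1 − sin 37.8°)/(1 + sin 37.8°) = 0.2400.

0.240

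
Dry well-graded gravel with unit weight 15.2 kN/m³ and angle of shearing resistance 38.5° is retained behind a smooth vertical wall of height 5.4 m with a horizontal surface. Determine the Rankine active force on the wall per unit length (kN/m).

51.6 kN/m

K_a = tan²(45° − φ/2) = 0.2327.
P_a = ½ K_a γ H² = 0.5 × 0.2327 × 15.2 × 5.4² = 51.56 kN/m.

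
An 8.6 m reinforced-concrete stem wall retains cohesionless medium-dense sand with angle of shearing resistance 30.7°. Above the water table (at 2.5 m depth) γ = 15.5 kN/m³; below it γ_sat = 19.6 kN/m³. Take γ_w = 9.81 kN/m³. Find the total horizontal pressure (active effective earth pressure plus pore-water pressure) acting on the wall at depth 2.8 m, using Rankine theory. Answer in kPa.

16.5 kPa

K_a = (1 − sin φ)/(1 + sin φ) = 0.3240.
γ' = 19.6 − 9.81 = 9.790 kN/m³.
Effective vertical stress at 2.8 m: σ'_v = 15.5×2.5 + 9.790×0.300 = 41.69 kPa.
σ'_h = K_a σ'_v = 0.3240 × 41.69 = 13.51 kPa; u = γ_w × 0.300 = 2.943 kPa.
Total σ_h = 13.51 + 2.943 = 16.45 kPa.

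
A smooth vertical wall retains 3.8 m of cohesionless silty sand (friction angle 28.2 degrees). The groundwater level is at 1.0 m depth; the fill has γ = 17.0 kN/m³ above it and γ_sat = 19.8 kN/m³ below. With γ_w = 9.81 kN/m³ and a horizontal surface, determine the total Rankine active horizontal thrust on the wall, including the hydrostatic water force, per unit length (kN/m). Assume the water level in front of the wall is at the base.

72.6 kN/m

K_a = tan²(45° − φ/2) = 0.3582.
γ' = 19.8 − 9.81 = 9.990 kN/m³. Depth below WT = 2.8 m.
σ'_h at WT = K_a γ d_w = 6.089 kPa; at base = 6.089 + K_a γ' × 2.8 = 16.11 kPa.
P₁ (0–1.0 m) = ½×6.089×1.0 = 3.045. P₂ (1.0–3.8 m) = ½(6.089+16.11)×2.8 = 31.08.
P_w = ½ γ_w h₂² = 0.5×9.81×2.8² = 38.46. Total = 3.045+31.08+38.46 = 72.58 kN/m.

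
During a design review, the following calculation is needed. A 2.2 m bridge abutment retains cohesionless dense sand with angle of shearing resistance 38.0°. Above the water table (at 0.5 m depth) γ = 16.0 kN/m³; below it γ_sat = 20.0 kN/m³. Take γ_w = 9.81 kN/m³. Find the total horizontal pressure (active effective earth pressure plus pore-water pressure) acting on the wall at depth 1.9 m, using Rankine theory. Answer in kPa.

K_a = (1 − sin φ)/(1 + sin φ) = 0.2379.
γ' = 20.0 − 9.81 = 10.19 kN/m³.
Effective vertical stress at 1.9 m: σ'_v = 16.0×0.5 + 10.19×1.40 = 22.27 kPa.
σ'_h = K_a σ'_v = 0.2379 × 22.27 = 5.297 kPa; u = γ_w × 1.40 = 13.73 kPa.
Total σ_h = 5.297 + 13.73 = 19.03 kPa.

19.0 kPa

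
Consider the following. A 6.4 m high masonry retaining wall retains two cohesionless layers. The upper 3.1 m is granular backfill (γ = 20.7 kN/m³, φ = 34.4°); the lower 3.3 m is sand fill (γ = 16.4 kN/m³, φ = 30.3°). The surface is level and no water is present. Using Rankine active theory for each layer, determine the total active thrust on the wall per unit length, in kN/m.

127 kN/m

K_a1 = tan²(45°−34.4°/2) = 0.2780; K_a2 = tan²(45°−30.3°/2) = 0.3293.
Layer 1: σ at base = K_a1 γ₁ h₁ = 17.84 kPa; P₁ = ½×17.84×3.1 = 27.65.
Layer 2: σ_v at top = γ₁h₁ = 64.17; σ_h top = K_a2×64.17 = 21.13; σ_h base = K_a2×(64.17+16.4×3.3) = 38.96.
P₂ = ½(21.13+38.96)×3.3 = 99.15. Total P_a = 27.65+99.15 = 126.8 kN/m.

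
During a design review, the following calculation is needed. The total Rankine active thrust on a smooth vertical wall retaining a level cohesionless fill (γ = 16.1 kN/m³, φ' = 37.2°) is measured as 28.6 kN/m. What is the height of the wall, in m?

K_a = 0.2464. P_a = ½ K_a γ H² ⇒ H = √(2P_a/(K_a γ)).
H = √(2×28.6/(0.2464×16.1)) = 3.797 m.

3.80 m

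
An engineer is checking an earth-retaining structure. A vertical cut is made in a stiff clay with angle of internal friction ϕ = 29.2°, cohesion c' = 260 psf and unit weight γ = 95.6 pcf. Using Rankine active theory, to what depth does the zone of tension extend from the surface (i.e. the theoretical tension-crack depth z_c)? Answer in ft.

K_a = tan²(45° − 29.2°/2) = 0.3442; √K_a = 0.5867.
The active pressure is zero where K_a γ z = 2c√K_a, so z_c = 2c/(γ√K_a) = 2×260/(95.6×0.5867) = 9.271 ft.

9.27 ft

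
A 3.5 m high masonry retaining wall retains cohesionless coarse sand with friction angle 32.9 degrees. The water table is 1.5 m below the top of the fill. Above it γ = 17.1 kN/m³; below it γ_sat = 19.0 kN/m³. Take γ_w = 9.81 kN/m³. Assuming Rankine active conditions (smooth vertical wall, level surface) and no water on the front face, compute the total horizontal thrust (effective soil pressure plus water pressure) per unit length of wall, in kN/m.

K_a = tan²(45° − φ/2) = 0.2960.
γ' = 19.0 − 9.81 = 9.190 kN/m³. Depth below WT = 2.0 m.
σ'_h at WT = K_a γ d_w = 7.593 kPa; at base = 7.593 + K_a γ' × 2.0 = 13.03 kPa.
P₁ (0–1.5 m) = ½×7.593×1.5 = 5.695. P₂ (1.5–3.5 m) = ½(7.593+13.03)×2.0 = 20.63.
P_w = ½ γ_w h₂² = 0.5×9.81×2.0² = 19.62. Total = 5.695+20.63+19.62 = 45.94 kN/m.

45.9 kN/m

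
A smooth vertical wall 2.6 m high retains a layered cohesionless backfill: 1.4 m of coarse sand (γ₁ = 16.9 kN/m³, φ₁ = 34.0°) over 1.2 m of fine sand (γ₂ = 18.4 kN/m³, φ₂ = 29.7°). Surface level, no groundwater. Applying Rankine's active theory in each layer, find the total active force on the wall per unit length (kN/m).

18.7 kN/m

K_a1 = tan²(45°−34.0°/2) = 0.2827; K_a2 = tan²(45°−29.7°/2) = 0.3374.
Layer 1: σ at base = K_a1 γ₁ h₁ = 6.689 kPa; P₁ = ½×6.689×1.4 = 4.682.
Layer 2: σ_v at top = γ₁h₁ = 23.66; σ_h top = K_a2×23.66 = 7.982; σ_h base = K_a2×(23.66+18.4×1.2) = 15.43.
P₂ = ½(7.982+15.43)×1.2 = 14.05. Total P_a = 4.682+14.05 = 18.73 kN/m.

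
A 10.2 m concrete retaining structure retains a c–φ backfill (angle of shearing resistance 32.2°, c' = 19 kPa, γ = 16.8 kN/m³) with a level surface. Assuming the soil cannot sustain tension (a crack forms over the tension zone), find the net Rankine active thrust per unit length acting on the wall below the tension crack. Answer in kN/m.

95.3 kN/m

K_a = 0.3047; √K_a = 0.5520.
Tension-crack depth z_c = 2c/(γ√K_a) = 2×19/(16.8×0.5520) = 4.097 m.
σ_a at base = K_a γ H − 2c√K_a = 0.3047×16.8×10.2 − 2×19×0.5520 = 31.24 kPa.
P_a = ½ × 31.24 × (H − z_c) = 0.5×31.24×6.103 = 95.33 kN/m.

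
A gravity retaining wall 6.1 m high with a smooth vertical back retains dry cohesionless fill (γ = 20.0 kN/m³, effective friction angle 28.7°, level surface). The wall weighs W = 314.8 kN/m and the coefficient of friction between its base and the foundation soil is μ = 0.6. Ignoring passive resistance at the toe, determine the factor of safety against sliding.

1.45

K_a = tan²(45° − 28.7°/2) = 0.3511.
P_a = ½K_aγH² = 0.5×0.3511×20.0×6.1² = 130.7 kN/m, acting at H/3 = 2.033 m above the base.
FS_sliding = μW / P_a = 0.6×314.8 / 130.7 = 1.446.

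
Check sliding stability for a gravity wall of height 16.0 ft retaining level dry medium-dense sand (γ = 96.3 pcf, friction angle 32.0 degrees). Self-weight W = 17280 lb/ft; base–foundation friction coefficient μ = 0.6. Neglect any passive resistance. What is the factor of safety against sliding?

K_a = tan²(45° − 32.0°/2) = 0.3073.
P_a = ½K_aγH² = 0.5×0.3073×96.3×16.0² = 3787 lb/ft, acting at H/3 = 5.333 ft above the base.
FS_sliding = μW / P_a = 0.6×17280 / 3787 = 2.738.

2.74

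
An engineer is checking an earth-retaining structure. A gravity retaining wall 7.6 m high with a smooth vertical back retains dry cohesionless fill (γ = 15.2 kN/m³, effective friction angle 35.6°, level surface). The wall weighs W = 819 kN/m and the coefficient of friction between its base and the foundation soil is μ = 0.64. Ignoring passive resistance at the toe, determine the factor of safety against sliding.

K_a = tan²(45° − 35.6°/2) = 0.2641.
P_a = ½K_aγH² = 0.5×0.2641×15.2×7.6² = 115.9 kN/m, acting at H/3 = 2.533 m above the base.
FS_sliding = μW / P_a = 0.64×819 / 115.9 = 4.521.

4.52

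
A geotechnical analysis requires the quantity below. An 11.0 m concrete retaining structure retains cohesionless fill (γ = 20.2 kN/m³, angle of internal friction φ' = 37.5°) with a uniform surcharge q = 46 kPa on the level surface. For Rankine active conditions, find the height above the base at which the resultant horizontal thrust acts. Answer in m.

K_a = 0.2432.
Triangular part P₁ = ½K_aγH² = 297.2 at H/3 = 3.667 m; rectangular part P₂ = K_a q H = 123.1 at H/2 = 5.500 m.
ȳ = (P₁·3.667 + P₂·5.500)/(P₁+P₂) = 4.203 m.

4.20 m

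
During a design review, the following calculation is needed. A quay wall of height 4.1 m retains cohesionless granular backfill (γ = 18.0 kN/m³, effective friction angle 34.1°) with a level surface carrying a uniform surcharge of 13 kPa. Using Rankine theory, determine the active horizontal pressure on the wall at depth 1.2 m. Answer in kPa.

K_a = (1 − sin φ)/(1 + sin φ) = 0.2815.
σ_v = γz + q = 18.0 × 1.2 + 13 = 34.60 kPa.
σ_h = K_a σ_v = 0.2815 × 34.60 = 9.741 kPa.

9.74 kPa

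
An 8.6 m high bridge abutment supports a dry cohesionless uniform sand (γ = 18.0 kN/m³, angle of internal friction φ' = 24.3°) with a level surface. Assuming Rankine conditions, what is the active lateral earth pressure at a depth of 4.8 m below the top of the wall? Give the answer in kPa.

K_a = (1 − sin φ)/(1 + sin φ) = 0.4169.
σ_h = K_a γ z = 0.4169 × 18.0 × 4.8 = 36.02 kPa.

36.0 kPa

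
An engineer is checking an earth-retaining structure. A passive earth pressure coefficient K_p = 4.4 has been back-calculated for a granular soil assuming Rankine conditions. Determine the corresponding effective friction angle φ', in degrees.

39.0°

K_p = (1+sin φ)/(1−sin φ) ⇒ sin φ = (K_p − 1)/(K_p + 1) = 0.6296.
φ = arcsin(0.6296) = 39.02°.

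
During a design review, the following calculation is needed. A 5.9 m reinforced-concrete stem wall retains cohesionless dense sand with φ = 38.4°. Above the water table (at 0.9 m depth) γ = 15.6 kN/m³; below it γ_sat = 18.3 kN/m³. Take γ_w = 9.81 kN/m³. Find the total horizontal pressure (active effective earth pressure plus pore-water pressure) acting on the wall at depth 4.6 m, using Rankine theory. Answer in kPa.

K_a = (1 − sin φ)/(1 + sin φ) = 0.2337.
γ' = 18.3 − 9.81 = 8.490 kN/m³.
Effective vertical stress at 4.6 m: σ'_v = 15.6×0.9 + 8.490×3.70 = 45.45 kPa.
σ'_h = K_a σ'_v = 0.2337 × 45.45 = 10.62 kPa; u = γ_w × 3.70 = 36.30 kPa.
Total σ_h = 10.62 + 36.30 = 46.92 kPa.

46.9 kPa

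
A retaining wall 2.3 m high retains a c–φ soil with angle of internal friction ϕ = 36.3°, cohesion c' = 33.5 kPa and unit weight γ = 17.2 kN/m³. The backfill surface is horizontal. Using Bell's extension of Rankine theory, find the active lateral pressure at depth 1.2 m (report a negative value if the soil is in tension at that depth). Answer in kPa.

-28.6 kPa

K_a = (1 − sin φ)/(1 + sin φ) = 0.2563.
σ_a = K_a γ z − 2c√K_a = 0.2563×17.2×1.2 − 2×33.5×0.5062 = -28.63 kPa.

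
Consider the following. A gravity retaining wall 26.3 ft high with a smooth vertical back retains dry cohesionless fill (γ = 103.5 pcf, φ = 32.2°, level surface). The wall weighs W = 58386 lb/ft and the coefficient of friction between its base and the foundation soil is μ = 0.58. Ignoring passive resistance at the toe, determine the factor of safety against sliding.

3.10

K_a = tan²(45° − 32.2°/2) = 0.3047.
P_a = ½K_aγH² = 0.5×0.3047×103.5×26.3² = 10910 lb/ft, acting at H/3 = 8.767 ft above the base.
FS_sliding = μW / P_a = 0.58×58386 / 10910 = 3.104.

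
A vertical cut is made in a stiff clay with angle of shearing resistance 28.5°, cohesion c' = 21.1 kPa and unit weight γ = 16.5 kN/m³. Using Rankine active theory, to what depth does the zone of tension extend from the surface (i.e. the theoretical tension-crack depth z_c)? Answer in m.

4.30 m

K_a = tan²(45° − 28.5°/2) = 0.3540; √K_a = 0.5949.
The active pressure is zero where K_a γ z = 2c√K_a, so z_c = 2c/(γ√K_a) = 2×21.1/(16.5×0.5949) = 4.299 m.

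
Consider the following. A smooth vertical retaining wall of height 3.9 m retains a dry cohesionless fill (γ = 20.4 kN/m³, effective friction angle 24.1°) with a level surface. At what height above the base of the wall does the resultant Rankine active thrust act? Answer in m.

1.30 m

K_a = 0.4201.
The pressure distribution is triangular, so the resultant acts at H/3 above the base = 3.9/3 = 1.300 m.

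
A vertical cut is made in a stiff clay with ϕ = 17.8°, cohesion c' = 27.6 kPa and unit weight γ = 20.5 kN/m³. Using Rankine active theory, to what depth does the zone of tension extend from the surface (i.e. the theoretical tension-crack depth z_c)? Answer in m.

3.69 m

K_a = tan²(45° − 17.8°/2) = 0.5318; √K_a = 0.7292.
The active pressure is zero where K_a γ z = 2c√K_a, so z_c = 2c/(γ√K_a) = 2×27.6/(20.5×0.7292) = 3.693 m.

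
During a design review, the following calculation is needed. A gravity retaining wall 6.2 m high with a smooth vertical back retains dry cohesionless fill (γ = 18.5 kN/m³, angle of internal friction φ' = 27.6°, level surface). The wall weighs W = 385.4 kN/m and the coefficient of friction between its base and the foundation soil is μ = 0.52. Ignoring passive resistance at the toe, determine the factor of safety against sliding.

1.54

K_a = tan²(45° − 27.6°/2) = 0.3668.
P_a = ½K_aγH² = 0.5×0.3668×18.5×6.2² = 130.4 kN/m, acting at H/3 = 2.067 m above the base.
FS_sliding = μW / P_a = 0.52×385.4 / 130.4 = 1.537.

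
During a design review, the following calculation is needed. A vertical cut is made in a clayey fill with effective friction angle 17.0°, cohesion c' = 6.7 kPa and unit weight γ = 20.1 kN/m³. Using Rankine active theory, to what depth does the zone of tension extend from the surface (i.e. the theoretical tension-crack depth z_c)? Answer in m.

0.901 m

K_a = tan²(45° − 17.0°/2) = 0.5475; √K_a = 0.7400.
The active pressure is zero where K_a γ z = 2c√K_a, so z_c = 2c/(γ√K_a) = 2×6.7/(20.1×0.7400) = 0.9009 m.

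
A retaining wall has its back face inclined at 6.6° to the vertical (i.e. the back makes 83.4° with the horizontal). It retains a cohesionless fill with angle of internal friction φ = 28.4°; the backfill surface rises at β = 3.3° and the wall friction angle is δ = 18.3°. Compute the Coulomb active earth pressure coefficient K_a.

K_a = sin²(α+φ) / [sin²α · sin(α−δ) · (1 + √{sin(φ+δ)sin(φ−β) / (sin(α−δ)sin(α+β))})²].
With α = 83.4°, φ = 28.4°, δ = 18.3°, β = 3.3°: K_a = 0.3839.

0.384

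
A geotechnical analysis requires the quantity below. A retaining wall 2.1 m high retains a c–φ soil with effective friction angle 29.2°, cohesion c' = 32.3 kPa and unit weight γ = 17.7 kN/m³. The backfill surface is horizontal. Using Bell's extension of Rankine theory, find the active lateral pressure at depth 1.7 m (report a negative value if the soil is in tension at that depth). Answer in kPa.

-27.5 kPa

K_a = (1 − sin φ)/(1 + sin φ) = 0.3442.
σ_a = K_a γ z − 2c√K_a = 0.3442×17.7×1.7 − 2×32.3×0.5867 = -27.54 kPa.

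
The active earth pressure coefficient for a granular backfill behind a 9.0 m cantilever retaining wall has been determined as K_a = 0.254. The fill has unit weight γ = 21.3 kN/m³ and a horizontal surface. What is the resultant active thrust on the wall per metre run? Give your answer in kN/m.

219 kN/m

P = ½ K_a γ H² = 0.5 × 0.254 × 21.3 × 9.0² = 219.1 kN/m.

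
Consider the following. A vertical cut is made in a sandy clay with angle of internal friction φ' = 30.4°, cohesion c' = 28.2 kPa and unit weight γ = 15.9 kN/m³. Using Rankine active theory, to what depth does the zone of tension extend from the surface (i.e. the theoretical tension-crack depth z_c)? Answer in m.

6.19 m

K_a = tan²(45° − 30.4°/2) = 0.3280; √K_a = 0.5727.
The active pressure is zero where K_a γ z = 2c√K_a, so z_c = 2c/(γ√K_a) = 2×28.2/(15.9×0.5727) = 6.194 m.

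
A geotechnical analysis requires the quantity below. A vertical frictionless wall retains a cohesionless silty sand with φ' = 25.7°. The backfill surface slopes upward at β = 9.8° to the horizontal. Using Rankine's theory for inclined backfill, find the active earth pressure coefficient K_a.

K_a = cos β · (cos β − √(cos²β − cos²φ)) / (cos β + √(cos²β − cos²φ)).
cos β = 0.9854, cos φ = 0.9011, √(cos²β − cos²φ) = 0.3989.
K_a = 0.9854 × (0.9854 − 0.3989)/(0.9854 + 0.3989) = 0.4175.

0.418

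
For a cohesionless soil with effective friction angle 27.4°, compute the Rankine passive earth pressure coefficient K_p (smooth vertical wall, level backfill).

2.71

K_p = (1 + sin φ)/(1 − sin φ) = tan²(45° + 27.4°/2) = 2.705.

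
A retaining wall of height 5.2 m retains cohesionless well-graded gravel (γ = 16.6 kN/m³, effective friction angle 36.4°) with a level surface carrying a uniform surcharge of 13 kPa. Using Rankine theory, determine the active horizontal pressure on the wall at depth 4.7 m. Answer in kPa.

23.2 kPa

K_a = (1 − sin φ)/(1 + sin φ) = 0.2552.
σ_v = γz + q = 16.6 × 4.7 + 13 = 91.02 kPa.
σ_h = K_a σ_v = 0.2552 × 91.02 = 23.22 kPa.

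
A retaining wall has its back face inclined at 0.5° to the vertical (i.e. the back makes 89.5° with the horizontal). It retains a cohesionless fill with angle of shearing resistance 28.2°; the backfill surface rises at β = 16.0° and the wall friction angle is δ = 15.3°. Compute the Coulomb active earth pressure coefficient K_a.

K_a = sin²(α+φ) / [sin²α · sin(α−δ) · (1 + √{sin(φ+δ)sin(φ−β) / (sin(α−δ)sin(α+β))})²].
With α = 89.5°, φ = 28.2°, δ = 15.3°, β = 16.0°: K_a = 0.4180.

0.418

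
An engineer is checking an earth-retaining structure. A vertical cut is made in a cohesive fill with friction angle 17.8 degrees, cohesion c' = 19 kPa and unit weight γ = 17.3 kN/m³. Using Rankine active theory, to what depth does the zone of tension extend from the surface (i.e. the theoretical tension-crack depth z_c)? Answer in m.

K_a = tan²(45° − 17.8°/2) = 0.5318; √K_a = 0.7292.
The active pressure is zero where K_a γ z = 2c√K_a, so z_c = 2c/(γ√K_a) = 2×19/(17.3×0.7292) = 3.012 m.

3.01 m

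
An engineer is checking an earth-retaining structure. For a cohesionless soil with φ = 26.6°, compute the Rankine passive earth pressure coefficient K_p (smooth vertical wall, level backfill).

K_p = (1 + sin φ)/(1 − sin φ) = tan²(45° + 26.6°/2) = 2.622.

2.62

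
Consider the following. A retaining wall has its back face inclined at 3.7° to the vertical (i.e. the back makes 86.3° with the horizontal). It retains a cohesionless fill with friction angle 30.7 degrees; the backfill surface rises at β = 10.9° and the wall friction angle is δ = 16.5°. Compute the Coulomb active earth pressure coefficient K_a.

K_a = sin²(α+φ) / [sin²α · sin(α−δ) · (1 + √{sin(φ+δ)sin(φ−β) / (sin(α−δ)sin(α+β))})²].
With α = 86.3°, φ = 30.7°, δ = 16.5°, β = 10.9°: K_a = 0.3693.

0.369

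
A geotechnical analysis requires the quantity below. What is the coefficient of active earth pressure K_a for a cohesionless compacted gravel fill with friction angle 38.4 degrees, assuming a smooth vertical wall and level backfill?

K_a = tan²(45° − φ/2) = tan²(25.80°) = 0.2337.

0.234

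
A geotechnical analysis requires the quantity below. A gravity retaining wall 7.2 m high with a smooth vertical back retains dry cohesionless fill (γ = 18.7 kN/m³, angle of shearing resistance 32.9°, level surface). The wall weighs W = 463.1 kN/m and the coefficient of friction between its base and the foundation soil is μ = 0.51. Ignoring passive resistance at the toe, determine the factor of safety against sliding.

K_a = tan²(45° − 32.9°/2) = 0.2960.
P_a = ½K_aγH² = 0.5×0.2960×18.7×7.2² = 143.5 kN/m, acting at H/3 = 2.400 m above the base.
FS_sliding = μW / P_a = 0.51×463.1 / 143.5 = 1.646.

1.65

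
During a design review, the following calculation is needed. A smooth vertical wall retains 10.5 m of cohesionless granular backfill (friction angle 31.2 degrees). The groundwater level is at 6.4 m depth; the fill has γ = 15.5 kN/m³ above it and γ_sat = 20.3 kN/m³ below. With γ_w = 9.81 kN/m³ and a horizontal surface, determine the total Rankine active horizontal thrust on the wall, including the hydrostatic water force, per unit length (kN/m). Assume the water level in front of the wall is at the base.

340 kN/m

K_a = tan²(45° − φ/2) = 0.3175.
γ' = 20.3 − 9.81 = 10.49 kN/m³. Depth below WT = 4.1 m.
σ'_h at WT = K_a γ d_w = 31.50 kPa; at base = 31.50 + K_a γ' × 4.1 = 45.15 kPa.
P₁ (0–6.4 m) = ½×31.50×6.4 = 100.8. P₂ (6.4–10.5 m) = ½(31.50+45.15)×4.1 = 157.1.
P_w = ½ γ_w h₂² = 0.5×9.81×4.1² = 82.45. Total = 100.8+157.1+82.45 = 340.4 kN/m.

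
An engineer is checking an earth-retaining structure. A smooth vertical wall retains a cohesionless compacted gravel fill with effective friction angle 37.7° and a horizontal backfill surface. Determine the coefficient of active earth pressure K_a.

0.241

K_a = (1 − sin φ)/(1 + sin φ) = (1 − sin 37.7°)/(1 + sin 37.7°) = 0.2411.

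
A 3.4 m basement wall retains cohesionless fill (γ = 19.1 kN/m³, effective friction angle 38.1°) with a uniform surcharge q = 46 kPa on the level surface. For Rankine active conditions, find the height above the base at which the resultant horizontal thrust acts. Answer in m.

1.47 m

K_a = 0.2368.
Triangular part P₁ = ½K_aγH² = 26.15 at H/3 = 1.133 m; rectangular part P₂ = K_a q H = 37.04 at H/2 = 1.700 m.
ȳ = (P₁·1.133 + P₂·1.700)/(P₁+P₂) = 1.466 m.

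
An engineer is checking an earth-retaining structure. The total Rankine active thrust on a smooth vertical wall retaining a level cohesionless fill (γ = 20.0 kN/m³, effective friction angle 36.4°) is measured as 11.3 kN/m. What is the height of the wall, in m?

2.10 m

K_a = 0.2552. P_a = ½ K_a γ H² ⇒ H = √(2P_a/(K_a γ)).
H = √(2×11.3/(0.2552×20.0)) = 2.104 m.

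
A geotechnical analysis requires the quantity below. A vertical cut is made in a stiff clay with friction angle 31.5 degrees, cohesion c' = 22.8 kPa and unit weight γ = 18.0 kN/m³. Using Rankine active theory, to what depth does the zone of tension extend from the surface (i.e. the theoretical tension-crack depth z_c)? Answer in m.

K_a = tan²(45° − 31.5°/2) = 0.3136; √K_a = 0.5600.
The active pressure is zero where K_a γ z = 2c√K_a, so z_c = 2c/(γ√K_a) = 2×22.8/(18.0×0.5600) = 4.524 m.

4.52 m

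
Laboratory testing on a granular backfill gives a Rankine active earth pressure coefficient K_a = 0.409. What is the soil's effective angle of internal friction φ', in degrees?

K_a = tan²(45° − φ/2) ⇒ 45° − φ/2 = arctan(√0.409) = 32.60°.
φ = 2(45° − 32.60°) = 24.80°.

24.8°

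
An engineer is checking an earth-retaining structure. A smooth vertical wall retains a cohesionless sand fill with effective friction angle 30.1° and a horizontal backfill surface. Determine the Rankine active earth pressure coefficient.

K_a = (1 − sin φ)/(1 + sin φ) = (1 − sin 30.1°)/(1 + sin 30.1°) = 0.3320.

0.332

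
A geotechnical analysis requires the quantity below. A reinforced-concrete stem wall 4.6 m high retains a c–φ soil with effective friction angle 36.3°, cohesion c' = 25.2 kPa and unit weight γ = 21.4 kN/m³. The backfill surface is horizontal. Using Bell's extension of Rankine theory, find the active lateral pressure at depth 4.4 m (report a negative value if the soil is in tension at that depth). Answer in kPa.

K_a = (1 − sin φ)/(1 + sin φ) = 0.2563.
σ_a = K_a γ z − 2c√K_a = 0.2563×21.4×4.4 − 2×25.2×0.5062 = -1.384 kPa.

-1.38 kPa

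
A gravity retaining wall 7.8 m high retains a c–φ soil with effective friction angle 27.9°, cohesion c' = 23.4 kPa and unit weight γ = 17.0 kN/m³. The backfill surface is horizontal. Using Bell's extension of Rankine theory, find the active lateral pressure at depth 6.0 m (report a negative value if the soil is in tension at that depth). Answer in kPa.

K_a = (1 − sin φ)/(1 + sin φ) = 0.3625.
σ_a = K_a γ z − 2c√K_a = 0.3625×17.0×6.0 − 2×23.4×0.6020 = 8.795 kPa.

8.80 kPa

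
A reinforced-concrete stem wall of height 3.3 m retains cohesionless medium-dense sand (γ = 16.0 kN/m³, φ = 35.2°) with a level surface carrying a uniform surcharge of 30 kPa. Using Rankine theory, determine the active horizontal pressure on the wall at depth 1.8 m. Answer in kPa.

15.8 kPa

K_a = (1 − sin φ)/(1 + sin φ) = 0.2687.
σ_v = γz + q = 16.0 × 1.8 + 30 = 58.80 kPa.
σ_h = K_a σ_v = 0.2687 × 58.80 = 15.80 kPa.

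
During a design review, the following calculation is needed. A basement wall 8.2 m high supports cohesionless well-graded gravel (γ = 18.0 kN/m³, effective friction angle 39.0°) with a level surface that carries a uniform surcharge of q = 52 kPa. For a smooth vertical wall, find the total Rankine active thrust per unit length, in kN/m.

K_a = tan²(45° − φ/2) = 0.2275.
Soil triangle: ½ K_a γ H² = 0.5×0.2275×18.0×8.2² = 137.7 kN/m.
Surcharge rectangle: K_a q H = 0.2275×52×8.2 = 97.01 kN/m.
Total = 137.7 + 97.01 = 234.7 kN/m.

235 kN/m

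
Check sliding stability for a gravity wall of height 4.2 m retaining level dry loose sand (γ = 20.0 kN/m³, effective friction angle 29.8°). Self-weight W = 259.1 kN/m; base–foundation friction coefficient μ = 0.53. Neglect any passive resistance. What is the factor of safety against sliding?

2.32

K_a = tan²(45° − 29.8°/2) = 0.3360.
P_a = ½K_aγH² = 0.5×0.3360×20.0×4.2² = 59.28 kN/m, acting at H/3 = 1.400 m above the base.
FS_sliding = μW / P_a = 0.53×259.1 / 59.28 = 2.317.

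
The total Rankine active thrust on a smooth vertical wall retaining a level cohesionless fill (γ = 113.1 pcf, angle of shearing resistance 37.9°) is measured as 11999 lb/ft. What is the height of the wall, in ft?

K_a = 0.2389. P_a = ½ K_a γ H² ⇒ H = √(2P_a/(K_a γ)).
H = √(2×11999/(0.2389×113.1)) = 29.80 ft.

29.8 ft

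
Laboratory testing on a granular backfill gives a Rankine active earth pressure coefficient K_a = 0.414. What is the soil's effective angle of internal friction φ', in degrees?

K_a = tan²(45° − φ/2) ⇒ 45° − φ/2 = arctan(√0.414) = 32.76°.
φ = 2(45° − 32.76°) = 24.48°.

24.5°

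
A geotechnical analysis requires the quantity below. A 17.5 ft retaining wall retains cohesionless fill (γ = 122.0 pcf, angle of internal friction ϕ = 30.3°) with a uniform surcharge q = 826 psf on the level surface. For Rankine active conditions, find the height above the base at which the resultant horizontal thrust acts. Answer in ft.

7.11 ft

K_a = 0.3293.
Triangular part P₁ = ½K_aγH² = 6152 at H/3 = 5.833 ft; rectangular part P₂ = K_a q H = 4760 at H/2 = 8.750 ft.
ȳ = (P₁·5.833 + P₂·8.750)/(P₁+P₂) = 7.106 ft.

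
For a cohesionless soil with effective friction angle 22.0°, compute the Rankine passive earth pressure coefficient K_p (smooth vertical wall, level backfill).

K_p = (1 + sin φ)/(1 − sin φ) = tan²(45° + 22.0°/2) = 2.198.

2.20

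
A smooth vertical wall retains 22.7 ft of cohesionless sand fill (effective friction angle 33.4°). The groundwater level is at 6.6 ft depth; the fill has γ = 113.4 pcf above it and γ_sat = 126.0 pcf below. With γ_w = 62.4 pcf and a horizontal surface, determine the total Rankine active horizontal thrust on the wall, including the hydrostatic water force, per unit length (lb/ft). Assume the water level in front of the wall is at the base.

K_a = tan²(45° − φ/2) = 0.2899.
γ' = 126.0 − 62.4 = 63.60 pcf. Depth below WT = 16.1 ft.
σ'_h at WT = K_a γ d_w = 217.0 psf; at base = 217.0 + K_a γ' × 16.1 = 513.9 psf.
P₁ (0–6.6 ft) = ½×217.0×6.6 = 716.1. P₂ (6.6–22.7 ft) = ½(217.0+513.9)×16.1 = 5883.
P_w = ½ γ_w h₂² = 0.5×62.4×16.1² = 8087. Total = 716.1+5883+8087 = 14690 lb/ft.

14700 lb/ft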